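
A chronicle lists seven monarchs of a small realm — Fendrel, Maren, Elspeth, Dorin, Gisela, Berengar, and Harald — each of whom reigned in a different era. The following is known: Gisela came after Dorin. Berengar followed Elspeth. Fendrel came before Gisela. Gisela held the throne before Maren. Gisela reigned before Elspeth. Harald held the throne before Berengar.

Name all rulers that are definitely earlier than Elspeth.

Dorin, Fendrel, Gisela

Directly stated before Elspeth: Gisela.
Dorin reaches Elspeth via Dorin → Gisela → Elspeth.
Fendrel reaches Elspeth via Fendrel → Gisela → Elspeth.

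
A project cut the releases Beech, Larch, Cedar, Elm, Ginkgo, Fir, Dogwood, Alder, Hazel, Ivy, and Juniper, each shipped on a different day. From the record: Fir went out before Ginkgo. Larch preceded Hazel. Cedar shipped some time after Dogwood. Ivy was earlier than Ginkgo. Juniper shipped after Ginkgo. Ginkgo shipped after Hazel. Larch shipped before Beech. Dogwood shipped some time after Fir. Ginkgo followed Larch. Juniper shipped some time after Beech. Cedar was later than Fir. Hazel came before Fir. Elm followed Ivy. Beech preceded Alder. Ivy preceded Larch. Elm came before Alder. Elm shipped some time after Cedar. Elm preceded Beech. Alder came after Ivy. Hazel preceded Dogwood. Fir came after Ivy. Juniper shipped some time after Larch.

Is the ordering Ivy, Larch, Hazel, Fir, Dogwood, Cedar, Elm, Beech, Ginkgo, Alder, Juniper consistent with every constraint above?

Check each stated constraint against the proposed order — e.g. Larch is ahead of Juniper; Ivy is ahead of Alder. Every pair is in the required order; nothing is violated.

yes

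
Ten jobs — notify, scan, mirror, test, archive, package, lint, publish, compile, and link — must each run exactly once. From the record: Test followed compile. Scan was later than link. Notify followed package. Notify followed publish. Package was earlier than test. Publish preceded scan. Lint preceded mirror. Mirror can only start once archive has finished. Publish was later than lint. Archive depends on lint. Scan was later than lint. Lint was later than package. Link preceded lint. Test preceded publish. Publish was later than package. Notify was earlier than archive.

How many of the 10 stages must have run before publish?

5

Directly stated before publish: lint, package, and test.
Compile reaches publish via compile → test → publish.
Link reaches publish via link → lint → publish.
No chain forces archive (or any of the others) ahead of publish.
That's compile, link, lint, package, and test — 5 in all.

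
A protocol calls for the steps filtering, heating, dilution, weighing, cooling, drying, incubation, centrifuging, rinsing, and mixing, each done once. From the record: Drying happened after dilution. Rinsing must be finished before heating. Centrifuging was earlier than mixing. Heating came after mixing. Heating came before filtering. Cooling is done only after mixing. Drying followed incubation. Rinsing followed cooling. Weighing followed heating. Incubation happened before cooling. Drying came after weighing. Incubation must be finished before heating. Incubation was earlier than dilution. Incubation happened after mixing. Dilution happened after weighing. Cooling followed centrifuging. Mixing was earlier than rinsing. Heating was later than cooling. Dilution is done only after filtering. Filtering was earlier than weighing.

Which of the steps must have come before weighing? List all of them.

Directly stated before weighing: filtering and heating.
Centrifuging reaches weighing via centrifuging → cooling → heating → weighing.
Cooling reaches weighing via cooling → heating → weighing.
Incubation reaches weighing via incubation → heating → weighing.
Likewise mixing and rinsing each reach weighing by chaining the stated constraints.
No chain forces drying (or any of the others) ahead of weighing.

centrifuging, cooling, filtering, heating, incubation, mixing, rinsing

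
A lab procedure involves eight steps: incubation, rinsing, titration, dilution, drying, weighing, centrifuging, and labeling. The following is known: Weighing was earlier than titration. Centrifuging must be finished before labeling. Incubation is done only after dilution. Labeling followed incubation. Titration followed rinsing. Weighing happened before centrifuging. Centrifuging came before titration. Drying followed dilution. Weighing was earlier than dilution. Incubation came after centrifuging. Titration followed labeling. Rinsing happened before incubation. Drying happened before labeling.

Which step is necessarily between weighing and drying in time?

Tracing the constraints gives weighing → dilution → drying, so dilution sits after weighing and before drying.
No other step is forced both after weighing and before drying.

dilution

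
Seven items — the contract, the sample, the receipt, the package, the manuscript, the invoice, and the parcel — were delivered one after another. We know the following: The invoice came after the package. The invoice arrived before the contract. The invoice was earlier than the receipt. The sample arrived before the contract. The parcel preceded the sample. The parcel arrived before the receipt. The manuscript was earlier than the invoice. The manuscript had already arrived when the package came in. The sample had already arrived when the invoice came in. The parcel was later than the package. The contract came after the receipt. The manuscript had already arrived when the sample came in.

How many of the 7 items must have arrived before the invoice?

4

Directly stated before the invoice: the manuscript, the package, and the sample.
The parcel reaches the invoice via the parcel → the sample → the invoice.
That's the manuscript, the package, the parcel, and the sample — 4 in all.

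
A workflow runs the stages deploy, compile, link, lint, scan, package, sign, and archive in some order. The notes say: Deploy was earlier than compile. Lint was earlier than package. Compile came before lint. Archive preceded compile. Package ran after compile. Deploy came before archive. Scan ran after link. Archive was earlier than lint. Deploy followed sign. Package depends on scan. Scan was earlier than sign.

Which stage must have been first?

link

Link has a chain of constraints placing it before every other stage, so link must be first.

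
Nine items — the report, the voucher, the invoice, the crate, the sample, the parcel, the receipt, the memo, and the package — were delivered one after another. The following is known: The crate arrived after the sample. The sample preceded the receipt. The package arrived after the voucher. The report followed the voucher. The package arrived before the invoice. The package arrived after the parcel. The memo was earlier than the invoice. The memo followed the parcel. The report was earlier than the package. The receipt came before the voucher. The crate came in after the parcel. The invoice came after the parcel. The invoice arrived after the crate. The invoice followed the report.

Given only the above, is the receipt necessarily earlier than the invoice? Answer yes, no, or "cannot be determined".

Chain the constraints: the receipt → the voucher → the package → the invoice. Each link is directly stated, so the receipt comes before the invoice.

yes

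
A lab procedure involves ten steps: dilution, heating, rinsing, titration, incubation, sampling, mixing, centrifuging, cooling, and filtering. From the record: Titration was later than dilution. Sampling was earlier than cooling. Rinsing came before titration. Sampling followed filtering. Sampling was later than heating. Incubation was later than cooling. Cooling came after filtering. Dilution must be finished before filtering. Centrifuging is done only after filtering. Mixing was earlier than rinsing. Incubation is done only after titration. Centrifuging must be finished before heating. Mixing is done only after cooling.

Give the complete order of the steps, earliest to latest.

dilution, filtering, centrifuging, heating, sampling, cooling, mixing, rinsing, titration, incubation

The constraints fix every adjacent pair, so only one ordering works:
dilution → filtering → centrifuging → heating → sampling → cooling → mixing → rinsing → titration → incubation.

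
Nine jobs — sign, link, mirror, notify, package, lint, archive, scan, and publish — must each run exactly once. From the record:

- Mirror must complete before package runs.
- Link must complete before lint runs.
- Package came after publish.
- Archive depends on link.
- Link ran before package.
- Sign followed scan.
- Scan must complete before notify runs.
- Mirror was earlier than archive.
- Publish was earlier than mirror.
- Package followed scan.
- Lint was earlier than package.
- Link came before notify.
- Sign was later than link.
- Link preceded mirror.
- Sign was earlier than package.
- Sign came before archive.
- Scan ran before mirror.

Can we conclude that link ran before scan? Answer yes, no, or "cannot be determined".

No chain of stated constraints runs from link to scan, and none runs from scan to link either.
So the relative order of link and scan is not fixed by the given facts.

cannot be determined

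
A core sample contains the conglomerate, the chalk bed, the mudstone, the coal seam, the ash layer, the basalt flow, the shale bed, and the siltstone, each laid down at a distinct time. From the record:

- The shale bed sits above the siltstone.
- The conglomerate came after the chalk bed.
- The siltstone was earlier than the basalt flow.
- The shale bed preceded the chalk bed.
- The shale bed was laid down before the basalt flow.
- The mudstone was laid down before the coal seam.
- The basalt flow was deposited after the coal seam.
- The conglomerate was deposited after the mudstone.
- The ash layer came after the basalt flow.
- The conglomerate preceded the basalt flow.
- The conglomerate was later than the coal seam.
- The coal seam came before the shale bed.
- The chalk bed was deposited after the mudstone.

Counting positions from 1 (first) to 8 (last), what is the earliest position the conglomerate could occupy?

The chalk bed, the coal seam, the mudstone, the shale bed, and the siltstone must all come before the conglomerate — 5 forced predecessors.
Nothing else is forced ahead of the conglomerate, so its earliest slot is position 5 + 1 = 6.

6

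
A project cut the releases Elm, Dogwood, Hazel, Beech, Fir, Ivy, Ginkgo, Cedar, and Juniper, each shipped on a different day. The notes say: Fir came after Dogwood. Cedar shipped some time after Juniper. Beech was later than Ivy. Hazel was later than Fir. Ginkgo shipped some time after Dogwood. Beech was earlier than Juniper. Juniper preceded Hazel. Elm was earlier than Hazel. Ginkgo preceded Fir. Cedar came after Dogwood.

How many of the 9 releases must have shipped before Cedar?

4

Directly stated before Cedar: Dogwood and Juniper.
Beech reaches Cedar via Beech → Juniper → Cedar.
Ivy reaches Cedar via Ivy → Beech → Juniper → Cedar.
That's Beech, Dogwood, Ivy, and Juniper — 4 in all.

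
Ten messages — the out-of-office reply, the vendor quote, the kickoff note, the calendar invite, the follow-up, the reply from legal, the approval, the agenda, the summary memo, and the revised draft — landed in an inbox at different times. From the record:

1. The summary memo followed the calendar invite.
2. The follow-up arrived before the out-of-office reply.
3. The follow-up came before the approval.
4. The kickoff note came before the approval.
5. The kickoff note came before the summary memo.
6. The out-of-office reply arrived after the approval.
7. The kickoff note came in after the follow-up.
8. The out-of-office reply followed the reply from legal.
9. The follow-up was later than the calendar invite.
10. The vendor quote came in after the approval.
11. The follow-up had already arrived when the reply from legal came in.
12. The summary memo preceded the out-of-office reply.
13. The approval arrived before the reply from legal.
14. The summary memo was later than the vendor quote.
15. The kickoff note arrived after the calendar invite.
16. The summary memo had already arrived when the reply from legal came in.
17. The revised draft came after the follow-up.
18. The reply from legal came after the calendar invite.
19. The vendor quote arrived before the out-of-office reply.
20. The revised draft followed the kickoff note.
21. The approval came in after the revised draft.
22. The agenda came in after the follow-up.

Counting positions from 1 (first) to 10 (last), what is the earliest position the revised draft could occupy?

4

The calendar invite, the follow-up, and the kickoff note must all come before the revised draft — 3 forced predecessors.
Nothing else is forced ahead of the revised draft, so its earliest slot is position 3 + 1 = 4.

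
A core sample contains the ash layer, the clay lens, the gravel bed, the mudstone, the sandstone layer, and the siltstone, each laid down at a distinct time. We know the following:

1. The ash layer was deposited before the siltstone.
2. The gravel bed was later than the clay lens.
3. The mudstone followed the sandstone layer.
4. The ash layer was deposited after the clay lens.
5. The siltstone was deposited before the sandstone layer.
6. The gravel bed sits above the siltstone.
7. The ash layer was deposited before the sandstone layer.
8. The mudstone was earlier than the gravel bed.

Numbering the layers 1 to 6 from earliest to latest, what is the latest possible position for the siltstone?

3

The siltstone must come before the gravel bed, the mudstone, and the sandstone layer — 3 layers forced after it.
Everything else can be placed before the siltstone in some valid order, so the siltstone can sit as late as position 6 − 3 = 3.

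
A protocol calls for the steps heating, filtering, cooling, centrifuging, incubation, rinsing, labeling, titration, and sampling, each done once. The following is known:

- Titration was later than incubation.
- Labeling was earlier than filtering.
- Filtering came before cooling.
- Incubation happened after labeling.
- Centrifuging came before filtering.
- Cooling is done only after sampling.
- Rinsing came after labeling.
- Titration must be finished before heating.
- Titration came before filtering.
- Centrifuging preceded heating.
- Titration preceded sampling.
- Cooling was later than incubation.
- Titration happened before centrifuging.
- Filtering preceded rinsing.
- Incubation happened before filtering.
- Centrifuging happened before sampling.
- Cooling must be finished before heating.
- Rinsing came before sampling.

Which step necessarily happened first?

Labeling has a chain of constraints placing it before every other step, so labeling must be first.

labeling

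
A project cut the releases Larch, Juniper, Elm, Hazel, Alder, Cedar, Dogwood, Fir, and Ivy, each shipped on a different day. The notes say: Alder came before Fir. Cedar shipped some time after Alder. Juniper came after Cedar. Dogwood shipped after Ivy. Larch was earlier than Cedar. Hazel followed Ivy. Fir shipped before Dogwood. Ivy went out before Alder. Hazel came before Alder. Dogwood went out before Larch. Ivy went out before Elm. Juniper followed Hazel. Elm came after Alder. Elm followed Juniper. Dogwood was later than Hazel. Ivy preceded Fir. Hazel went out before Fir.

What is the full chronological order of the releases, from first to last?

Ivy, Hazel, Alder, Fir, Dogwood, Larch, Cedar, Juniper, Elm

The constraints fix every adjacent pair, so only one ordering works:
Ivy → Hazel → Alder → Fir → Dogwood → Larch → Cedar → Juniper → Elm.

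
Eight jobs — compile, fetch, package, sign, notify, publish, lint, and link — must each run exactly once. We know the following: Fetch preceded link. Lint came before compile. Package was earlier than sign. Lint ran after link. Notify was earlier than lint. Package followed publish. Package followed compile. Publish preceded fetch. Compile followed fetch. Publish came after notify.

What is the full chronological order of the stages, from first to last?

The constraints fix every adjacent pair, so only one ordering works:
notify → publish → fetch → link → lint → compile → package → sign.

notify, publish, fetch, link, lint, compile, package, sign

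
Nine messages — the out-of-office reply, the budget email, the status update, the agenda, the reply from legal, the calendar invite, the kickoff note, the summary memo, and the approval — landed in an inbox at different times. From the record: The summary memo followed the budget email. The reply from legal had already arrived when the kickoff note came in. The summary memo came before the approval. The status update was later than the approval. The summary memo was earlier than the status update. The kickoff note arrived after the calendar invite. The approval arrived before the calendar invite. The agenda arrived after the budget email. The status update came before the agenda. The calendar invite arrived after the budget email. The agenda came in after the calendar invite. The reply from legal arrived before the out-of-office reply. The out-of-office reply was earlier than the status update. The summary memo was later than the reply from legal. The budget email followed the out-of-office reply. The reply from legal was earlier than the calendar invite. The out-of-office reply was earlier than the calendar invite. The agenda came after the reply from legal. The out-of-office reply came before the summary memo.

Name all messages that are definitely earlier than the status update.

the approval, the budget email, the out-of-office reply, the reply from legal, the summary memo

Directly stated before the status update: the approval, the out-of-office reply, and the summary memo.
The budget email reaches the status update via the budget email → the summary memo → the status update.
The reply from legal reaches the status update via the reply from legal → the out-of-office reply → the status update.
No chain forces the kickoff note (or any of the others) ahead of the status update.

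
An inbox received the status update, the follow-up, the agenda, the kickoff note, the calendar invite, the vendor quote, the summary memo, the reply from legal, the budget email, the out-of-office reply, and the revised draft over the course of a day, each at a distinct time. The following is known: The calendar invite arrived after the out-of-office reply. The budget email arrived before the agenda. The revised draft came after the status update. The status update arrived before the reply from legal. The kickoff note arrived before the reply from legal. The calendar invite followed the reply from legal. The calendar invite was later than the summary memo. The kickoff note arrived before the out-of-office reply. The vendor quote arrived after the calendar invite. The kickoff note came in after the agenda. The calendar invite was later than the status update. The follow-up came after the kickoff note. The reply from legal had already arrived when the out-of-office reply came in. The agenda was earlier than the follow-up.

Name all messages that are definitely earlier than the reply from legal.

Directly stated before the reply from legal: the kickoff note and the status update.
The agenda reaches the reply from legal via the agenda → the kickoff note → the reply from legal.
The budget email reaches the reply from legal via the budget email → the agenda → the kickoff note → the reply from legal.
No chain forces the out-of-office reply (or any of the others) ahead of the reply from legal.

the agenda, the budget email, the kickoff note, the status update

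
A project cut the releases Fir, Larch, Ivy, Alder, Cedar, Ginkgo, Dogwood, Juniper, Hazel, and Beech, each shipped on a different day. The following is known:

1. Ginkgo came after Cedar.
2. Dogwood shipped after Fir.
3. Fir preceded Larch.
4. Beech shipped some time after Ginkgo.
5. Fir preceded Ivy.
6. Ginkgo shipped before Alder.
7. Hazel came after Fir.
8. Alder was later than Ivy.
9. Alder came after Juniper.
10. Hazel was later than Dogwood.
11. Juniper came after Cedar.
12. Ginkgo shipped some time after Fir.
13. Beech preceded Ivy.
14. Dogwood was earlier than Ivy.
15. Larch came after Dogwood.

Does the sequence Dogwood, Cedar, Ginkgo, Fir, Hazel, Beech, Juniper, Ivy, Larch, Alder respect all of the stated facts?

The constraints require Fir before Dogwood, but in the proposed sequence Dogwood appears ahead of Fir. That one violation is enough.

no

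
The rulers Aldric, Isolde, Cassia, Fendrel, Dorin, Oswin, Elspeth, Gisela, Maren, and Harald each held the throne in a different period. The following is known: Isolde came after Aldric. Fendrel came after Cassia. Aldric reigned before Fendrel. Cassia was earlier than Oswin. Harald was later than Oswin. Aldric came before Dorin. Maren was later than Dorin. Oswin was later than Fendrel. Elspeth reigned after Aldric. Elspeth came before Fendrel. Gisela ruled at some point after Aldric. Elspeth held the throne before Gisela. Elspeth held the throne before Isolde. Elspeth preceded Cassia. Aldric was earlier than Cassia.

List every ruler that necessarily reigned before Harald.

Directly stated before Harald: Oswin.
Aldric reaches Harald via Aldric → Cassia → Oswin → Harald.
Cassia reaches Harald via Cassia → Oswin → Harald.
Elspeth reaches Harald via Elspeth → Cassia → Oswin → Harald.
Likewise Fendrel reaches Harald by chaining the stated constraints.
No chain forces Isolde (or any of the others) ahead of Harald.

Aldric, Cassia, Elspeth, Fendrel, Oswin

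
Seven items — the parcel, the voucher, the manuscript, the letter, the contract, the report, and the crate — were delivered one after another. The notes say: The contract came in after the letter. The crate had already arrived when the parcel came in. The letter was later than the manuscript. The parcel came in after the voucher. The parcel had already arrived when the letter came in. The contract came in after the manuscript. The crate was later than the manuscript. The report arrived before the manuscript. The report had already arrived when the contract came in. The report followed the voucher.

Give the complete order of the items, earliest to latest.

the voucher, the report, the manuscript, the crate, the parcel, the letter, the contract

The constraints fix every adjacent pair, so only one ordering works:
the voucher → the report → the manuscript → the crate → the parcel → the letter → the contract.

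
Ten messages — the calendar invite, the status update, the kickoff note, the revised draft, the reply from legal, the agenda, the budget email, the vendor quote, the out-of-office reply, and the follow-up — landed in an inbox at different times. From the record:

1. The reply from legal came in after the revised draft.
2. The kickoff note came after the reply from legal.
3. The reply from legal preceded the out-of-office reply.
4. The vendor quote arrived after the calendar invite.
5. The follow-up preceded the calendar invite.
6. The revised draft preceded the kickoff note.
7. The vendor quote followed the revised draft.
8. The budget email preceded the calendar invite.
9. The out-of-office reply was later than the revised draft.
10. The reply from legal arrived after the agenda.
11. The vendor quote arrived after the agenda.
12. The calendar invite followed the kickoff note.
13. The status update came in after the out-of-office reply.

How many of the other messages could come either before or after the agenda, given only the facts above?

Forced after the agenda: the calendar invite, the kickoff note, the out-of-office reply, the reply from legal, the status update, and the vendor quote.
That leaves the budget email, the follow-up, and the revised draft with no forced order relative to the agenda — 3.

3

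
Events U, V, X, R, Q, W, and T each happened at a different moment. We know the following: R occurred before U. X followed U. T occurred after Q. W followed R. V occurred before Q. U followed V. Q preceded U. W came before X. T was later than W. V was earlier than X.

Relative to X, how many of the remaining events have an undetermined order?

1

Forced before X: Q, R, U, V, and W.
That leaves T with no forced order relative to X — 1.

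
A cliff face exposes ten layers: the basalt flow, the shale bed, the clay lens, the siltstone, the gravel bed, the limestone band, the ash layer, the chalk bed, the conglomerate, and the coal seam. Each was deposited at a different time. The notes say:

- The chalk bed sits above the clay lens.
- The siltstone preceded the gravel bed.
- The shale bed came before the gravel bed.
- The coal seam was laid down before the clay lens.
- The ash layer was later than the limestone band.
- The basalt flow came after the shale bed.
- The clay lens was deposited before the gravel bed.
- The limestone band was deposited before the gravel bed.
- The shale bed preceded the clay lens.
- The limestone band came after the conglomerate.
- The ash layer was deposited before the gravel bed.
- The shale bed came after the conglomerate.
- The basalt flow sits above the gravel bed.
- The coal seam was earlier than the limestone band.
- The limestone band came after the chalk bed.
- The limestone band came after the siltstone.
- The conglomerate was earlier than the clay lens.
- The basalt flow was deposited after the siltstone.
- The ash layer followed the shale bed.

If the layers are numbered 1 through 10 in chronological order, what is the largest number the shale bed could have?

4

The shale bed must come before the ash layer, the basalt flow, the chalk bed, the clay lens, the gravel bed, and the limestone band — 6 layers forced after it.
Everything else can be placed before the shale bed in some valid order, so the shale bed can sit as late as position 10 − 6 = 4.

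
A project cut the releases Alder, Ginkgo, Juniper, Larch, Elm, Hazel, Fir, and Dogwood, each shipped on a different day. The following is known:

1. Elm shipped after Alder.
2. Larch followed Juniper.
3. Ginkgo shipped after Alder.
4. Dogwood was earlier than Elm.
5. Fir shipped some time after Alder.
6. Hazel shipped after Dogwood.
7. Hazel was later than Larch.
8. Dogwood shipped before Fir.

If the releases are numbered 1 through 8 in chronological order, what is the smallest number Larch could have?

Juniper must come before Larch — 1 forced predecessor.
Nothing else is forced ahead of Larch, so its earliest slot is position 1 + 1 = 2.

2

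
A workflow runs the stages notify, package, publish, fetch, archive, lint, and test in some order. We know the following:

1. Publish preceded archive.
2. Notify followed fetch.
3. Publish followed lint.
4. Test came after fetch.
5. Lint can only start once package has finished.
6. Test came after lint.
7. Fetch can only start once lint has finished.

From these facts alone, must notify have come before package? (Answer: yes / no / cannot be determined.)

no

Tracing the constraints gives package → lint → fetch → notify, so package must come before notify.
That means notify cannot be before package.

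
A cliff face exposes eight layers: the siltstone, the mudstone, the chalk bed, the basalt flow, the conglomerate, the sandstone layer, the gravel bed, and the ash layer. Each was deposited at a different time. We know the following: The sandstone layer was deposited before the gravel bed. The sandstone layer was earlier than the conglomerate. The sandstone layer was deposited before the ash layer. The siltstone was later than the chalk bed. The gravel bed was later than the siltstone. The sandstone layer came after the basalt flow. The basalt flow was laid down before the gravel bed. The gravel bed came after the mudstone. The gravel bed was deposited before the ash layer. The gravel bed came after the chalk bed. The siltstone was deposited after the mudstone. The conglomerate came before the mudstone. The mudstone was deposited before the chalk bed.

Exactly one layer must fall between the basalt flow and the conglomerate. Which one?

the sandstone layer

Tracing the constraints gives the basalt flow → the sandstone layer → the conglomerate, so the sandstone layer sits after the basalt flow and before the conglomerate.
No other layer is forced both after the basalt flow and before the conglomerate.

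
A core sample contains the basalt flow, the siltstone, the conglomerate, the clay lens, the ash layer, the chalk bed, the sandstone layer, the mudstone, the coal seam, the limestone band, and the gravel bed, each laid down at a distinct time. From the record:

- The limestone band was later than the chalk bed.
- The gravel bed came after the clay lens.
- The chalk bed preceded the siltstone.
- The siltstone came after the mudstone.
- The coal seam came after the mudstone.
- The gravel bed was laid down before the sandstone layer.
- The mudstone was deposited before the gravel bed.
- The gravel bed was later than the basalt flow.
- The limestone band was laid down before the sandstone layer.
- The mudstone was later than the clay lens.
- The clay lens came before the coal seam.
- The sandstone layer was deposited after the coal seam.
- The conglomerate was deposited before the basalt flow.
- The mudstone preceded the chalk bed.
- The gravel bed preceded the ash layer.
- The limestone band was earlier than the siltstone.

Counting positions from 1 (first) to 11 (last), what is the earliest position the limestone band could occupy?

The chalk bed, the clay lens, and the mudstone must all come before the limestone band — 3 forced predecessors.
Nothing else is forced ahead of the limestone band, so its earliest slot is position 3 + 1 = 4.

4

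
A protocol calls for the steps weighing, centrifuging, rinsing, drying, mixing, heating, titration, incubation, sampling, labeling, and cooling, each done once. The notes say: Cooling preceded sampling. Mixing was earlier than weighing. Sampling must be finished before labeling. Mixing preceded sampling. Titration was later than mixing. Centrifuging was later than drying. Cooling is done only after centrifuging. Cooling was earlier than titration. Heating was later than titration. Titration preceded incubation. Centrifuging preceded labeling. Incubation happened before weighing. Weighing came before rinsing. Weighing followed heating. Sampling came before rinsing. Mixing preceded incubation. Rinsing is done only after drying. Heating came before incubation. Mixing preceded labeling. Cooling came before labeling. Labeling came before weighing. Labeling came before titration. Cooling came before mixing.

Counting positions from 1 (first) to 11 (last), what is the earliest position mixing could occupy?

Centrifuging, cooling, and drying must all come before mixing — 3 forced predecessors.
Nothing else is forced ahead of mixing, so its earliest slot is position 3 + 1 = 4.

4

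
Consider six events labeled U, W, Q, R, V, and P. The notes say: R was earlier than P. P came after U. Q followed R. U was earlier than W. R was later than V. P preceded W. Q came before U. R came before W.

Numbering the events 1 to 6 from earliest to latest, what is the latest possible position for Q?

3

Q must come before P, U, and W — 3 events forced after it.
Everything else can be placed before Q in some valid order, so Q can sit as late as position 6 − 3 = 3.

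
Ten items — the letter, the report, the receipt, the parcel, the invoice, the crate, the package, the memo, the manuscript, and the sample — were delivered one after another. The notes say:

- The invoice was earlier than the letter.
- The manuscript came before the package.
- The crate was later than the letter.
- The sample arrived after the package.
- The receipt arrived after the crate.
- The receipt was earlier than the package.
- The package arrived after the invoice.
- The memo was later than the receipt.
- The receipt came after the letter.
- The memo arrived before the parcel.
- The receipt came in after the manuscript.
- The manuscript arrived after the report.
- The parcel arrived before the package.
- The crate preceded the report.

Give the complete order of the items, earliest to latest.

the invoice, the letter, the crate, the report, the manuscript, the receipt, the memo, the parcel, the package, the sample

The constraints fix every adjacent pair, so only one ordering works:
the invoice → the letter → the crate → the report → the manuscript → the receipt → the memo → the parcel → the package → the sample.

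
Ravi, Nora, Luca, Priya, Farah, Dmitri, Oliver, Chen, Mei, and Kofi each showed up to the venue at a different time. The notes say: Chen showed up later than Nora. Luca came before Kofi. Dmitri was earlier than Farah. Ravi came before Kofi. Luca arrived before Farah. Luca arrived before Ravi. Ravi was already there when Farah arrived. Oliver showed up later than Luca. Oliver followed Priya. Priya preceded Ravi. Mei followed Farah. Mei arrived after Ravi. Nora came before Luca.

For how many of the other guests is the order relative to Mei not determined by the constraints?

3

Forced before Mei: Dmitri, Farah, Luca, Nora, Priya, and Ravi.
That leaves Chen, Kofi, and Oliver with no forced order relative to Mei — 3.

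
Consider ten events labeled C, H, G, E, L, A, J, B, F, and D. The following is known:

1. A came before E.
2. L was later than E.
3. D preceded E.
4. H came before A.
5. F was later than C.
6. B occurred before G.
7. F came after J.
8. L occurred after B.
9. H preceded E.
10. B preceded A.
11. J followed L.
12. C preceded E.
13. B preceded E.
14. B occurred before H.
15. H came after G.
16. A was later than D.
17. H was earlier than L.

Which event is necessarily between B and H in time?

G

Tracing the constraints gives B → G → H, so G sits after B and before H.
No other event is forced both after B and before H.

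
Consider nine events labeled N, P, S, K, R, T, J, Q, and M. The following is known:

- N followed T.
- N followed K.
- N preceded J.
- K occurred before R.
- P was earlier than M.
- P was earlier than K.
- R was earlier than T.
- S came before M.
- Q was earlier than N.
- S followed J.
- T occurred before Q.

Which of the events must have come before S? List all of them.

J, K, N, P, Q, R, T

Directly stated before S: J.
K reaches S via K → N → J → S.
N reaches S via N → J → S.
P reaches S via P → K → N → J → S.
Likewise Q, R, and T each reach S by chaining the stated constraints.
No chain forces M ahead of S.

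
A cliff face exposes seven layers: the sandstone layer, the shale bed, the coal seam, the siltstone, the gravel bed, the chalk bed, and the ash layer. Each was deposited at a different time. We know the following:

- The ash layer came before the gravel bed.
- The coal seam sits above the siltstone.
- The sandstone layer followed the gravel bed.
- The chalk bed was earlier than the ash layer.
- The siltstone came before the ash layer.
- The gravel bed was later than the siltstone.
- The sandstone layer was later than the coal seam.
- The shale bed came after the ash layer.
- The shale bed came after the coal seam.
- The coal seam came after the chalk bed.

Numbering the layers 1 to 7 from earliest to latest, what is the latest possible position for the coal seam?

The coal seam must come before the sandstone layer and the shale bed — 2 layers forced after it.
Everything else can be placed before the coal seam in some valid order, so the coal seam can sit as late as position 7 − 2 = 5.

5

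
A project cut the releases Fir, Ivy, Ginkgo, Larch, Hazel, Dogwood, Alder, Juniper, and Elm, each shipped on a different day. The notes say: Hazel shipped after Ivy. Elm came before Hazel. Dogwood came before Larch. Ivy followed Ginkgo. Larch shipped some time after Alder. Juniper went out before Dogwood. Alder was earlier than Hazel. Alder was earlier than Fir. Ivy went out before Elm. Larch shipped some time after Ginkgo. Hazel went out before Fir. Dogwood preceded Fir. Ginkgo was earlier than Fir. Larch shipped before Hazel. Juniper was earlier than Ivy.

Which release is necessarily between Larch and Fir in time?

Tracing the constraints gives Larch → Hazel → Fir, so Hazel sits after Larch and before Fir.
No other release is forced both after Larch and before Fir.

Hazel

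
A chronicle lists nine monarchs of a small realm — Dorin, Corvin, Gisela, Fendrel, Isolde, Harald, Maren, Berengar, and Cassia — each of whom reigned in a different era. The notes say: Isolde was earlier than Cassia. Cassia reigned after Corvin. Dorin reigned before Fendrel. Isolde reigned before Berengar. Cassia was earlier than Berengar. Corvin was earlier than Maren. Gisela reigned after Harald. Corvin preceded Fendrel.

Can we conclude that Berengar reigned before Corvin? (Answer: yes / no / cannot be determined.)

Tracing the constraints gives Corvin → Cassia → Berengar, so Corvin must come before Berengar.
That means Berengar cannot be before Corvin.

no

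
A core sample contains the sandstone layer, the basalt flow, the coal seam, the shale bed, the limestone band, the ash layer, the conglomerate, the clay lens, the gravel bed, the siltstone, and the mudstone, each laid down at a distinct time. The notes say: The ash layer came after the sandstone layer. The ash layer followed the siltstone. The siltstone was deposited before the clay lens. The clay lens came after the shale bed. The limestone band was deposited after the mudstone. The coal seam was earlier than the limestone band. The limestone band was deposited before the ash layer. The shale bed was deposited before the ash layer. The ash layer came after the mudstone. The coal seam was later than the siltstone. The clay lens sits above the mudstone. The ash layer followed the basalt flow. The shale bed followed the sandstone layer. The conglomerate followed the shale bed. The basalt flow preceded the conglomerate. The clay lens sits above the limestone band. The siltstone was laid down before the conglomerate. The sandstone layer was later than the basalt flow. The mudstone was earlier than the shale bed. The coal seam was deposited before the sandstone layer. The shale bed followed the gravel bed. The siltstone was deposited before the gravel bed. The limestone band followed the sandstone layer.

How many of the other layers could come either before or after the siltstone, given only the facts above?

2

Forced after the siltstone: the ash layer, the clay lens, the coal seam, the conglomerate, the gravel bed, the limestone band, the sandstone layer, and the shale bed.
That leaves the basalt flow and the mudstone with no forced order relative to the siltstone — 2.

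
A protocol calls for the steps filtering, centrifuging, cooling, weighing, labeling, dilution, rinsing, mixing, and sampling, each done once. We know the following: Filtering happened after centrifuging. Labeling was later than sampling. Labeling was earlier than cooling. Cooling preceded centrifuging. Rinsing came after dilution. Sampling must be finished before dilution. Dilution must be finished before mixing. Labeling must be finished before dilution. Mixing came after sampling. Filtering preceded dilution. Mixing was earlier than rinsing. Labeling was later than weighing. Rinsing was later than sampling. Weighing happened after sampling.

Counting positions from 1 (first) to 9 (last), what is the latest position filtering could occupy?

6

Filtering must come before dilution, mixing, and rinsing — 3 steps forced after it.
Everything else can be placed before filtering in some valid order, so filtering can sit as late as position 9 − 3 = 6.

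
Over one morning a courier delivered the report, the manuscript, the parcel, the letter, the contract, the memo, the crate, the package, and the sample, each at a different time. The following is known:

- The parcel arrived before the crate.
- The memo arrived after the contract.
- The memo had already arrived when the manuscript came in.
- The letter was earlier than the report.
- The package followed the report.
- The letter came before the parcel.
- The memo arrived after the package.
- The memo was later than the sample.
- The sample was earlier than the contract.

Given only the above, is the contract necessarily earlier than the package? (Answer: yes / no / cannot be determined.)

No chain of stated constraints runs from the contract to the package, and none runs from the package to the contract either.
So the relative order of the contract and the package is not fixed by the given facts.

cannot be determined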